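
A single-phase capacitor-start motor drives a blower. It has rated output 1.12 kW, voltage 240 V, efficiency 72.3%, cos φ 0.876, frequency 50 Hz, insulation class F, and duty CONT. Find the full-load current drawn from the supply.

P_out = 1.12 kW = 1120 W
P_in = P_out / η = 1120 / 0.723 = 1549 W
I = P_in / (V·cosφ) = 1549 / (240 × 0.876) = 7.37 A

7.37 A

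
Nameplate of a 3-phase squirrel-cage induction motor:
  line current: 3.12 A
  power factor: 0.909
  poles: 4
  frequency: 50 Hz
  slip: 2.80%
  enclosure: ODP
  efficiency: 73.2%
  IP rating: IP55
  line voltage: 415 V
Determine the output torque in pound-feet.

P_in = √3·V·I·cosφ = 1.732 × 415 × 3.12 × 0.909 = 2039 W
P_out = η·P_in = 0.732 × 2039 = 1493 W
n_s = 120×50/4 = 1500 rpm; n = 1500×(1−0.028) = 1458 rpm
ω = 2π×1458/60 = 152.7 rad/s
τ = P_out/ω = 1493/152.7 = 9.777 N·m
In lb·ft: 9.777/1.356 = 7.21 lb·ft

7.21 lb·ft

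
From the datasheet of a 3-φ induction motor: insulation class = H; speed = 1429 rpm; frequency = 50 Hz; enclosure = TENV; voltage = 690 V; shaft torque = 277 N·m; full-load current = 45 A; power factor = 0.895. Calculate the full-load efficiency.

ω = 2π × 1429/60 = 149.6 rad/s; P_out = τω = 277 × 149.6 = 41439 W
P_in = √3·V_L·I_L·cosφ = 1.732 × 690 × 45 × 0.895 = 48132 W
η = P_out / P_in = 41439 / 48132 = 0.861 = 86.1%

86.1 %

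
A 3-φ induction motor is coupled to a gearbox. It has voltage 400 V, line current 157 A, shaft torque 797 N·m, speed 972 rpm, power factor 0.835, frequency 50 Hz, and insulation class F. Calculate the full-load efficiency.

89.3 %

ω = 2π × 972/60 = 101.8 rad/s; P_out = τω = 797 × 101.8 = 81135 W
P_in = √3·V_L·I_L·cosφ = 1.732 × 400 × 157 × 0.835 = 90823 W
η = P_out / P_in = 81135 / 90823 = 0.893 = 89.3%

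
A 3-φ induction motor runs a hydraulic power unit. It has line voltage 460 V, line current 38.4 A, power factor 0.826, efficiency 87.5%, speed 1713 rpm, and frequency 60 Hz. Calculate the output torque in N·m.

123 N·m

P_in = √3·V·I·cosφ = 1.732 × 460 × 38.4 × 0.826 = 25271 W
P_out = η·P_in = 0.875 × 25271 = 22112 W
n = 1713 rpm
ω = 2π×1713/60 = 179.4 rad/s
τ = P_out/ω = 22112/179.4 = 123 N·m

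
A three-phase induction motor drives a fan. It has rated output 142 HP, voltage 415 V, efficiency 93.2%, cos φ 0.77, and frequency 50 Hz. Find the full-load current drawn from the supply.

205 A

P_out = 142 × 746 = 105932 W
P_in = P_out / η = 105932 / 0.932 = 113661 W
I_L = P_in / (√3·V_L·cosφ) = 113661 / (1.732 × 415 × 0.77) = 205 A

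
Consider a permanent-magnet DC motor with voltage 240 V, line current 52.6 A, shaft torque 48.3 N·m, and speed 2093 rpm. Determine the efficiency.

83.9 %

ω = 2π × 2093/60 = 219.2 rad/s; P_out = τω = 48.3 × 219.2 = 10587 W
P_in = V·I = 240 × 52.6 = 12624 W
η = P_out / P_in = 10587 / 12624 = 0.839 = 83.9%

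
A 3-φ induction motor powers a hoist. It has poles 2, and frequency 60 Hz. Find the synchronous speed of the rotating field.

3600 rpm

n_s = 120f/p = 120×60/2 = 3600 rpm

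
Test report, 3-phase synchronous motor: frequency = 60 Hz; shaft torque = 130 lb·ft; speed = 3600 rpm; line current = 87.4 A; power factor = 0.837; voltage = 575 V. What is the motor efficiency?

τ = 130 lb·ft × 1.356 = 176.3 N·m
ω = 2π × 3600/60 = 377 rad/s; P_out = τω = 176.3 × 377 = 66465 W
P_in = √3·V_L·I_L·cosφ = 1.732 × 575 × 87.4 × 0.837 = 72854 W
η = P_out / P_in = 66465 / 72854 = 0.912 = 91.2%

91.2 %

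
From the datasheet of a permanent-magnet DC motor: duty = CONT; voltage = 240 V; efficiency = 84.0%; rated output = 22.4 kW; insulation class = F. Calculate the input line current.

111 A

P_out = 22.4 kW = 22400 W
P_in = P_out / η = 22400 / 0.840 = 26667 W
I = P_in / V = 26667 / 240 = 111 A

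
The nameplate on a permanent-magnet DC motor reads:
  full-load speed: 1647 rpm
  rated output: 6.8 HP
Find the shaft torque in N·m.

29.4 N·m

P_out = 6.8 × 746 = 5073 W
ω = 2π × 1647/60 = 172.5 rad/s
τ = P_out/ω = 5073/172.5 = 29.4 N·m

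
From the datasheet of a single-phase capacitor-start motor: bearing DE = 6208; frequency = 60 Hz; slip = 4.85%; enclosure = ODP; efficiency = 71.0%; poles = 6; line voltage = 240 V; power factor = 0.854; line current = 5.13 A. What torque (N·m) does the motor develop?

6.24 N·m

P_in = V·I·cosφ = 240 × 5.13 × 0.854 = 1051 W
P_out = η·P_in = 0.71 × 1051 = 746 W
n_s = 120×60/6 = 1200 rpm; n = 1200×(1−0.0485) = 1142 rpm
ω = 2π×1142/60 = 119.6 rad/s
τ = P_out/ω = 746/119.6 = 6.24 N·m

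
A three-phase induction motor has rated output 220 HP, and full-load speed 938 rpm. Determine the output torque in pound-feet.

P_out = 220 × 746 = 164120 W
ω = 2π × 938/60 = 98.23 rad/s
τ = P_out/ω = 164120/98.23 = 1671 N·m
In lb·ft: 1671/1.356 = 1230 lb·ft

1230 lb·ft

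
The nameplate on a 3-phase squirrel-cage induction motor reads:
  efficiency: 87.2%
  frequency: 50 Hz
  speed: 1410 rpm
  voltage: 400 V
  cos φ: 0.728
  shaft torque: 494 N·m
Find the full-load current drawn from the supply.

166 A

ω = 2π×1410/60 = 147.7 rad/s; P_out = τω = 494 × 147.7 = 72964 W
P_in = P_out / η = 72964 / 0.872 = 83674 W
I_L = P_in / (√3·V_L·cosφ) = 83674 / (1.732 × 400 × 0.728) = 166 A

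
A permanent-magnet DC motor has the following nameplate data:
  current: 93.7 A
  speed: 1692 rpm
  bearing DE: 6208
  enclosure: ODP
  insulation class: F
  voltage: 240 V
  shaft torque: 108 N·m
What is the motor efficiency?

85.1 %

ω = 2π × 1692/60 = 177.2 rad/s; P_out = τω = 108 × 177.2 = 19138 W
P_in = V·I = 240 × 93.7 = 22488 W
η = P_out / P_in = 19138 / 22488 = 0.851 = 85.1%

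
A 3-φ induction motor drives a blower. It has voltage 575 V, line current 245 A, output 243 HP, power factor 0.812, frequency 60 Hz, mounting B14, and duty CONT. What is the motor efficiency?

91.5 %

P_out = 243 × 746 = 181278 W
P_in = √3·V_L·I_L·cosφ = 1.732 × 575 × 245 × 0.812 = 198124 W
η = P_out / P_in = 181278 / 198124 = 0.915 = 91.5%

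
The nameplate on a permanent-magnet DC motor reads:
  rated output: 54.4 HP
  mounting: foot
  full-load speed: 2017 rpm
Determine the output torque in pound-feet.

P_out = 54.4 × 746 = 40582 W
ω = 2π × 2017/60 = 211.2 rad/s
τ = P_out/ω = 40582/211.2 = 192.1 N·m
In lb·ft: 192.1/1.356 = 142 lb·ft

142 lb·ft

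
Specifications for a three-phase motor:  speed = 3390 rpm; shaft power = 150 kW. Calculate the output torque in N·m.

ω = 2π × 3390/60 = 355 rad/s
τ = P/ω = 150000/355 = 423 N·m

423 N·m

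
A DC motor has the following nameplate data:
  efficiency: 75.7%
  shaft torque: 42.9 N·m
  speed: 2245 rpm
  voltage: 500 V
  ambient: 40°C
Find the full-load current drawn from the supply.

ω = 2π×2245/60 = 235.1 rad/s; P_out = τω = 42.9 × 235.1 = 10086 W
P_in = P_out / η = 10086 / 0.757 = 13324 W
I = P_in / V = 13324 / 500 = 26.6 A

26.6 A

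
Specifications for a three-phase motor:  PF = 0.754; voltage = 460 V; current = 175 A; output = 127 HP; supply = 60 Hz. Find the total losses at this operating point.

P_in = √3·V·I·cosφ = 1.732×460×175×0.754 = 105127 W
P_out = 127×746 = 94742 W
Losses = P_in − P_out = 105127 − 94742 = 10385 W

10400 W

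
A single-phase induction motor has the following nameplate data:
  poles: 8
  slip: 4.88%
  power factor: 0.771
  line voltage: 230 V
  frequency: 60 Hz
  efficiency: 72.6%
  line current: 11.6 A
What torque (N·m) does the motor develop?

P_in = V·I·cosφ = 230 × 11.6 × 0.771 = 2057 W
P_out = η·P_in = 0.726 × 2057 = 1493 W
n_s = 120×60/8 = 900 rpm; n = 900×(1−0.0488) = 856 rpm
ω = 2π×856/60 = 89.64 rad/s
τ = P_out/ω = 1493/89.64 = 16.7 N·m

16.7 N·m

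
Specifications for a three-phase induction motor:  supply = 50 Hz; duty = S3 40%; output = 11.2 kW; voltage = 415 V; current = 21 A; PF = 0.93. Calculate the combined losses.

2.84 kW

P_in = √3·V·I·cosφ = 1.732×415×21×0.93 = 14038 W
P_out = 11200 W
Losses = P_in − P_out = 14038 − 11200 = 2838 W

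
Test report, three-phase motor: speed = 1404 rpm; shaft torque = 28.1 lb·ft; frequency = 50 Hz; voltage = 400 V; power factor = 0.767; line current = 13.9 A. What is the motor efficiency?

τ = 28.1 lb·ft × 1.356 = 38.1 N·m
ω = 2π × 1404/60 = 147 rad/s; P_out = τω = 38.1 × 147 = 5601 W
P_in = √3·V_L·I_L·cosφ = 1.732 × 400 × 13.9 × 0.767 = 7386 W
η = P_out / P_in = 5601 / 7386 = 0.758 = 75.8%

75.8 %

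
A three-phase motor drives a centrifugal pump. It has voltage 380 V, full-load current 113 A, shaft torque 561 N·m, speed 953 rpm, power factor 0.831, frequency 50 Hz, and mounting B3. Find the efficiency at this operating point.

90.6 %

ω = 2π × 953/60 = 99.8 rad/s; P_out = τω = 561 × 99.8 = 55988 W
P_in = √3·V_L·I_L·cosφ = 1.732 × 380 × 113 × 0.831 = 61803 W
η = P_out / P_in = 55988 / 61803 = 0.906 = 90.6%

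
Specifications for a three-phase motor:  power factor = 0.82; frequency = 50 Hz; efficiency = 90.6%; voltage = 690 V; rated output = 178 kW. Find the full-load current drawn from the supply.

P_out = 178 kW = 178000 W
P_in = P_out / η = 178000 / 0.906 = 196468 W
I_L = P_in / (√3·V_L·cosφ) = 196468 / (1.732 × 690 × 0.82) = 200 A

200 A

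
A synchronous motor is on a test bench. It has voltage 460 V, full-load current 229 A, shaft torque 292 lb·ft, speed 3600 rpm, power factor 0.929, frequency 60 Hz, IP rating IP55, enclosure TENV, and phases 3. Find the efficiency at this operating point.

88.1 %

τ = 292 lb·ft × 1.356 = 396 N·m
ω = 2π × 3600/60 = 377 rad/s; P_out = τω = 396 × 377 = 149292 W
P_in = √3·V_L·I_L·cosφ = 1.732 × 460 × 229 × 0.929 = 169495 W
η = P_out / P_in = 149292 / 169495 = 0.881 = 88.1%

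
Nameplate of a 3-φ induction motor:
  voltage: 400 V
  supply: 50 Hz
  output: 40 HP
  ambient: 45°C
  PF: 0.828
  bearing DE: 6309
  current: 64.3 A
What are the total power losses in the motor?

7050 W

P_in = √3·V·I·cosφ = 1.732×400×64.3×0.828 = 36885 W
P_out = 40×746 = 29840 W
Losses = P_in − P_out = 36885 − 29840 = 7045 W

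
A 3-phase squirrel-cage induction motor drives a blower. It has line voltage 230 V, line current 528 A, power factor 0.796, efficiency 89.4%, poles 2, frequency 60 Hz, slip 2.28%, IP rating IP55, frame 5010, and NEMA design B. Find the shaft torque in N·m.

406 N·m

P_in = √3·V·I·cosφ = 1.732 × 230 × 528 × 0.796 = 167426 W
P_out = η·P_in = 0.894 × 167426 = 149679 W
n_s = 120×60/2 = 3600 rpm; n = 3600×(1−0.0228) = 3518 rpm
ω = 2π×3518/60 = 368.4 rad/s
τ = P_out/ω = 149679/368.4 = 406 N·m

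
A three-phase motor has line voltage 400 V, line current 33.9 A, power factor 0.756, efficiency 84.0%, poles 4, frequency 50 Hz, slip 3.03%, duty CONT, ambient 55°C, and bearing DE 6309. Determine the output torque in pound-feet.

72.2 lb·ft

P_in = √3·V·I·cosφ = 1.732 × 400 × 33.9 × 0.756 = 17755 W
P_out = η·P_in = 0.84 × 17755 = 14914 W
n_s = 120×50/4 = 1500 rpm; n = 1500×(1−0.0303) = 1455 rpm
ω = 2π×1455/60 = 152.4 rad/s
τ = P_out/ω = 14914/152.4 = 97.86 N·m
In lb·ft: 97.86/1.356 = 72.2 lb·ft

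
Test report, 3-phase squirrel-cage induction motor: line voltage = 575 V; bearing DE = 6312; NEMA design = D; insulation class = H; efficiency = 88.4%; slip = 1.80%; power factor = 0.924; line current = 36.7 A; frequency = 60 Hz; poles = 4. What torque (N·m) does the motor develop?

P_in = √3·V·I·cosφ = 1.732 × 575 × 36.7 × 0.924 = 33772 W
P_out = η·P_in = 0.884 × 33772 = 29854 W
n_s = 120×60/4 = 1800 rpm; n = 1800×(1−0.018) = 1768 rpm
ω = 2π×1768/60 = 185.1 rad/s
τ = P_out/ω = 29854/185.1 = 161 N·m

161 N·m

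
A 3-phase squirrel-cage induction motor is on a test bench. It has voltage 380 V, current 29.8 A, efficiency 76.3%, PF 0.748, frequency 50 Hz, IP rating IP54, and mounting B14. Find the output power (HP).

P_in = √3·V·I·cosφ = 1.732 × 380 × 29.8 × 0.748 = 14671 W
P_out = η·P_in = 0.763 × 14671 = 11194 W
= 11194/746 = 15 HP

15 HP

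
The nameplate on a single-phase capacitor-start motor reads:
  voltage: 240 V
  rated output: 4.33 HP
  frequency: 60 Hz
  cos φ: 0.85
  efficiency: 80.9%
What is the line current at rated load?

P_out = 4.33 × 746 = 3230 W
P_in = P_out / η = 3230 / 0.809 = 3993 W
I = P_in / (V·cosφ) = 3993 / (240 × 0.85) = 19.6 A

19.6 A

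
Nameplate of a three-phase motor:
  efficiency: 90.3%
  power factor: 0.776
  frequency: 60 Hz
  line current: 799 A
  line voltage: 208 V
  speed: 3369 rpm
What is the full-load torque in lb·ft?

422 lb·ft

P_in = √3·V·I·cosφ = 1.732 × 208 × 799 × 0.776 = 223367 W
P_out = η·P_in = 0.903 × 223367 = 201700 W
n = 3369 rpm
ω = 2π×3369/60 = 352.8 rad/s
τ = P_out/ω = 201700/352.8 = 571.7 N·m
In lb·ft: 571.7/1.356 = 422 lb·ft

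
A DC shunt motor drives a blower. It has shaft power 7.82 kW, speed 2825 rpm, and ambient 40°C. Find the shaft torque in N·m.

26.4 N·m

ω = 2π × 2825/60 = 295.8 rad/s
τ = P/ω = 7820/295.8 = 26.4 N·m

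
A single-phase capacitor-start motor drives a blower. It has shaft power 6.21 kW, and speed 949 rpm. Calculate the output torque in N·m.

ω = 2π × 949/60 = 99.38 rad/s
τ = P/ω = 6210/99.38 = 62.5 N·m

62.5 N·m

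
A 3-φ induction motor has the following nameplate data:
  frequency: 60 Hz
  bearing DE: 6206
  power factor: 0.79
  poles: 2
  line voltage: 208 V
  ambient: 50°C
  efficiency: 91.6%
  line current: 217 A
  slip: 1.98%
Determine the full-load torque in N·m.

153 N·m

P_in = √3·V·I·cosφ = 1.732 × 208 × 217 × 0.79 = 61759 W
P_out = η·P_in = 0.916 × 61759 = 56571 W
n_s = 120×60/2 = 3600 rpm; n = 3600×(1−0.0198) = 3529 rpm
ω = 2π×3529/60 = 369.6 rad/s
τ = P_out/ω = 56571/369.6 = 153 N·m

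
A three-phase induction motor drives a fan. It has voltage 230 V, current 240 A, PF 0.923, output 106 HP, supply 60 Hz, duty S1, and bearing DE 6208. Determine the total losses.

9.17 kW

P_in = √3·V·I·cosφ = 1.732×230×240×0.923 = 88245 W
P_out = 106×746 = 79076 W
Losses = P_in − P_out = 88245 − 79076 = 9169 W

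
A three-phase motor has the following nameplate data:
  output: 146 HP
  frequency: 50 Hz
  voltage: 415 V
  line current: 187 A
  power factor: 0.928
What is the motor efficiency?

P_out = 146 × 746 = 108916 W
P_in = √3·V_L·I_L·cosφ = 1.732 × 415 × 187 × 0.928 = 124734 W
η = P_out / P_in = 108916 / 124734 = 0.873 = 87.3%

87.3 %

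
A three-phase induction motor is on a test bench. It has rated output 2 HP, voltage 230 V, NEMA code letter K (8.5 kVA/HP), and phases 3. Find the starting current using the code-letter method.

42.7 A

S_LR = 8.5 × 2 = 17 kVA
I_LR = S_LR/(√3·V_L) = 17000/(1.732×230) = 42.7 A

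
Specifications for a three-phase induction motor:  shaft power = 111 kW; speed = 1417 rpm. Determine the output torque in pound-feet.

552 lb·ft

ω = 2π × 1417/60 = 148.4 rad/s
τ = P/ω = 111000/148.4 = 748 N·m
In lb·ft: 748/1.356 = 552 lb·ft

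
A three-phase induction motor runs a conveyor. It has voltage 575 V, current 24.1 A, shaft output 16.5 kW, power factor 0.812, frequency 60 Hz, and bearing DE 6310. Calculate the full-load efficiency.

P_out = 16.5 kW = 16500 W
P_in = √3·V_L·I_L·cosφ = 1.732 × 575 × 24.1 × 0.812 = 19489 W
η = P_out / P_in = 16500 / 19489 = 0.847 = 84.7%

84.7 %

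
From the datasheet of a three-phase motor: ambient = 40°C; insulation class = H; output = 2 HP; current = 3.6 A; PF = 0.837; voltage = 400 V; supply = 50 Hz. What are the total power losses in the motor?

596 W

P_in = √3·V·I·cosφ = 1.732×400×3.6×0.837 = 2088 W
P_out = 2×746 = 1492 W
Losses = P_in − P_out = 2088 − 1492 = 596 W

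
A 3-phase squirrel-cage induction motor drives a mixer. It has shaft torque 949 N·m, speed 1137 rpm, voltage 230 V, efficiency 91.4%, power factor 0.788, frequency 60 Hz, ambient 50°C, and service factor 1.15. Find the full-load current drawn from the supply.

ω = 2π×1137/60 = 119.1 rad/s; P_out = τω = 949 × 119.1 = 113026 W
P_in = P_out / η = 113026 / 0.914 = 123661 W
I_L = P_in / (√3·V_L·cosφ) = 123661 / (1.732 × 230 × 0.788) = 394 A

394 A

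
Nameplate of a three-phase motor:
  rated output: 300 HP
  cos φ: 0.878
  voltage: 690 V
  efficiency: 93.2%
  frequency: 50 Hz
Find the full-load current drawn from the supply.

229 A

P_out = 300 × 746 = 223800 W
P_in = P_out / η = 223800 / 0.932 = 240129 W
I_L = P_in / (√3·V_L·cosφ) = 240129 / (1.732 × 690 × 0.878) = 229 A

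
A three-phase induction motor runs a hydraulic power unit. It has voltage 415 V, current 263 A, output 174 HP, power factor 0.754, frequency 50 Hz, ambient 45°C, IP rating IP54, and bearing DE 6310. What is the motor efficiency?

91.1 %

P_out = 174 × 746 = 129804 W
P_in = √3·V_L·I_L·cosφ = 1.732 × 415 × 263 × 0.754 = 142536 W
η = P_out / P_in = 129804 / 142536 = 0.911 = 91.1%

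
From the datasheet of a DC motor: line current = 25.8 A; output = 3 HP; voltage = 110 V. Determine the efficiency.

P_out = 3 × 746 = 2238 W
P_in = V·I = 110 × 25.8 = 2838 W
η = P_out / P_in = 2238 / 2838 = 0.789 = 78.9%

78.9 %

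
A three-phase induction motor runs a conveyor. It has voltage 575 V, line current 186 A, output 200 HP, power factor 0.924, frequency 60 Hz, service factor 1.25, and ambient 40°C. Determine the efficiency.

87.2 %

P_out = 200 × 746 = 149200 W
P_in = √3·V_L·I_L·cosφ = 1.732 × 575 × 186 × 0.924 = 171159 W
η = P_out / P_in = 149200 / 171159 = 0.872 = 87.2%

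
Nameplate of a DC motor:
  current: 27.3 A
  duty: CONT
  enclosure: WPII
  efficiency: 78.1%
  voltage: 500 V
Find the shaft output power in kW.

10.7 kW

P_in = V·I = 500 × 27.3 = 13650 W
P_out = η·P_in = 0.781 × 13650 = 10661 W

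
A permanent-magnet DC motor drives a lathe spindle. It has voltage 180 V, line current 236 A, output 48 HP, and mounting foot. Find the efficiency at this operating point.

84.3 %

P_out = 48 × 746 = 35808 W
P_in = V·I = 180 × 236 = 42480 W
η = P_out / P_in = 35808 / 42480 = 0.843 = 84.3%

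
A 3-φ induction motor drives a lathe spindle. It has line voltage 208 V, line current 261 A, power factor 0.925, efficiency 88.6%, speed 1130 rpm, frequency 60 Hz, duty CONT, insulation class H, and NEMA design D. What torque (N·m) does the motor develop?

P_in = √3·V·I·cosφ = 1.732 × 208 × 261 × 0.925 = 86975 W
P_out = η·P_in = 0.886 × 86975 = 77060 W
n = 1130 rpm
ω = 2π×1130/60 = 118.3 rad/s
τ = P_out/ω = 77060/118.3 = 651 N·m

651 N·m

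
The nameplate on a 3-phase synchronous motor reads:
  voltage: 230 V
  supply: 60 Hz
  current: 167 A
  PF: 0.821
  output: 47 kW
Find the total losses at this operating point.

P_in = √3·V·I·cosφ = 1.732×230×167×0.821 = 54618 W
P_out = 47000 W
Losses = P_in − P_out = 54618 − 47000 = 7618 W

7.62 kW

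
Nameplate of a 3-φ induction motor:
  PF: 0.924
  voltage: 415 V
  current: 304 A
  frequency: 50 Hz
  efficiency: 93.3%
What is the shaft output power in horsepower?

253 HP

P_in = √3·V·I·cosφ = 1.732 × 415 × 304 × 0.924 = 201902 W
P_out = η·P_in = 0.933 × 201902 = 188375 W
= 188375/746 = 253 HP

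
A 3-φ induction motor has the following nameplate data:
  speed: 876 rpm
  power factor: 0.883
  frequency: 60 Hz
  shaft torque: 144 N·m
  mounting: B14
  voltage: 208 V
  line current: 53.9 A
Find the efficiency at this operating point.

ω = 2π × 876/60 = 91.73 rad/s; P_out = τω = 144 × 91.73 = 13209 W
P_in = √3·V_L·I_L·cosφ = 1.732 × 208 × 53.9 × 0.883 = 17146 W
η = P_out / P_in = 13209 / 17146 = 0.770 = 77.0%

77.0 %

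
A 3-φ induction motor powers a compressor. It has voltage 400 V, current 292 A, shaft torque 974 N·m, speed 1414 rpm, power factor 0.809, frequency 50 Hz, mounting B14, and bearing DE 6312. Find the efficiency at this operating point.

ω = 2π × 1414/60 = 148.1 rad/s; P_out = τω = 974 × 148.1 = 144249 W
P_in = √3·V_L·I_L·cosφ = 1.732 × 400 × 292 × 0.809 = 163659 W
η = P_out / P_in = 144249 / 163659 = 0.881 = 88.1%

88.1 %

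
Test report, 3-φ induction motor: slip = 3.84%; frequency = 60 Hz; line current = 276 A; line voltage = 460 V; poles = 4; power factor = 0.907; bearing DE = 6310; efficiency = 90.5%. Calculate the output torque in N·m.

P_in = √3·V·I·cosφ = 1.732 × 460 × 276 × 0.907 = 199445 W
P_out = η·P_in = 0.905 × 199445 = 180498 W
n_s = 120×60/4 = 1800 rpm; n = 1800×(1−0.0384) = 1731 rpm
ω = 2π×1731/60 = 181.3 rad/s
τ = P_out/ω = 180498/181.3 = 996 N·m

996 N·m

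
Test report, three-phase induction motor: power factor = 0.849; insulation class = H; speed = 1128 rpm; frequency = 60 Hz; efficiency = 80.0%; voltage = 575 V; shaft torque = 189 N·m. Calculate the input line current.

33 A

ω = 2π×1128/60 = 118.1 rad/s; P_out = τω = 189 × 118.1 = 22321 W
P_in = P_out / η = 22321 / 0.800 = 27901 W
I_L = P_in / (√3·V_L·cosφ) = 27901 / (1.732 × 575 × 0.849) = 33 A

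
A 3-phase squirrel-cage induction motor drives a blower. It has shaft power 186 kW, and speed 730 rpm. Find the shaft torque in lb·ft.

1790 lb·ft

ω = 2π × 730/60 = 76.45 rad/s
τ = P/ω = 186000/76.45 = 2433 N·m
In lb·ft: 2433/1.356 = 1790 lb·ft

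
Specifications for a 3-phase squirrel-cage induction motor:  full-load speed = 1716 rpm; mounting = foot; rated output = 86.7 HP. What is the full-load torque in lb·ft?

265 lb·ft

P_out = 86.7 × 746 = 64678 W
ω = 2π × 1716/60 = 179.7 rad/s
τ = P_out/ω = 64678/179.7 = 359.9 N·m
In lb·ft: 359.9/1.356 = 265 lb·ft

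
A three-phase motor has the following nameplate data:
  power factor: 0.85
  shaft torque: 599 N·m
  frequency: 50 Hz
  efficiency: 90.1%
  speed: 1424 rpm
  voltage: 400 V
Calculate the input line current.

ω = 2π×1424/60 = 149.1 rad/s; P_out = τω = 599 × 149.1 = 89311 W
P_in = P_out / η = 89311 / 0.901 = 99124 W
I_L = P_in / (√3·V_L·cosφ) = 99124 / (1.732 × 400 × 0.85) = 168 A

168 A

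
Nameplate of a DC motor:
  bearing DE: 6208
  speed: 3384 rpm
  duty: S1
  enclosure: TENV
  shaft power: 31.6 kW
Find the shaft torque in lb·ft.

65.8 lb·ft

ω = 2π × 3384/60 = 354.4 rad/s
τ = P/ω = 31600/354.4 = 89.16 N·m
In lb·ft: 89.16/1.356 = 65.8 lb·ft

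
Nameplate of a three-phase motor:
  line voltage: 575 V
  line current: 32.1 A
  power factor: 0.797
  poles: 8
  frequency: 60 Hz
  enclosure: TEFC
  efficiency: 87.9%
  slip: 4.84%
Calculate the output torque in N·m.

250 N·m

P_in = √3·V·I·cosφ = 1.732 × 575 × 32.1 × 0.797 = 25479 W
P_out = η·P_in = 0.879 × 25479 = 22396 W
n_s = 120×60/8 = 900 rpm; n = 900×(1−0.0484) = 856 rpm
ω = 2π×856/60 = 89.64 rad/s
τ = P_out/ω = 22396/89.64 = 250 N·m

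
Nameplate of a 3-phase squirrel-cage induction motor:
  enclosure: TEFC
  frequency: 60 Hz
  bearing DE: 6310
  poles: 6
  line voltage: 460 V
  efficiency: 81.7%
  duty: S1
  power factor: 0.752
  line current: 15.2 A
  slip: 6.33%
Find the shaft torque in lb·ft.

P_in = √3·V·I·cosφ = 1.732 × 460 × 15.2 × 0.752 = 9107 W
P_out = η·P_in = 0.817 × 9107 = 7440 W
n_s = 120×60/6 = 1200 rpm; n = 1200×(1−0.0633) = 1124 rpm
ω = 2π×1124/60 = 117.7 rad/s
τ = P_out/ω = 7440/117.7 = 63.21 N·m
In lb·ft: 63.21/1.356 = 46.6 lb·ft

46.6 lb·ft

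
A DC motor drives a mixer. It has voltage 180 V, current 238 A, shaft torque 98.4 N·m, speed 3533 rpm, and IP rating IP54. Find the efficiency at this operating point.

85.0 %

ω = 2π × 3533/60 = 370 rad/s; P_out = τω = 98.4 × 370 = 36408 W
P_in = V·I = 180 × 238 = 42840 W
η = P_out / P_in = 36408 / 42840 = 0.850 = 85.0%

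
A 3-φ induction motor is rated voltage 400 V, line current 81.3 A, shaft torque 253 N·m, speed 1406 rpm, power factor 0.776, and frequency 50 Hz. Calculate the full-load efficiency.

85.2 %

ω = 2π × 1406/60 = 147.2 rad/s; P_out = τω = 253 × 147.2 = 37242 W
P_in = √3·V_L·I_L·cosφ = 1.732 × 400 × 81.3 × 0.776 = 43708 W
η = P_out / P_in = 37242 / 43708 = 0.852 = 85.2%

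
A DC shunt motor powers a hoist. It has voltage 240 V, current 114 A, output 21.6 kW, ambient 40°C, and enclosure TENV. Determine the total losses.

P_in = V·I = 240×114 = 27360 W
P_out = 21600 W
Losses = P_in − P_out = 27360 − 21600 = 5760 W

5.76 kW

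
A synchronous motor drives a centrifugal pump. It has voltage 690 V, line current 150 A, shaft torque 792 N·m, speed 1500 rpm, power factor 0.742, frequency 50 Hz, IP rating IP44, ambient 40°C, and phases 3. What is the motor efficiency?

ω = 2π × 1500/60 = 157.1 rad/s; P_out = τω = 792 × 157.1 = 124423 W
P_in = √3·V_L·I_L·cosφ = 1.732 × 690 × 150 × 0.742 = 133012 W
η = P_out / P_in = 124423 / 133012 = 0.935 = 93.5%

93.5 %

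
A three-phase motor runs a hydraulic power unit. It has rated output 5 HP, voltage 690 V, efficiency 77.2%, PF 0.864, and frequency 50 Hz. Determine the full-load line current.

4.68 A

P_out = 5 × 746 = 3730 W
P_in = P_out / η = 3730 / 0.772 = 4832 W
I_L = P_in / (√3·V_L·cosφ) = 4832 / (1.732 × 690 × 0.864) = 4.68 A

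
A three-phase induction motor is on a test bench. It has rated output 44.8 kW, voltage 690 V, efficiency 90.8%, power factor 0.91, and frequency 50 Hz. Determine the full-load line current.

45.4 A

P_out = 44.8 kW = 44800 W
P_in = P_out / η = 44800 / 0.908 = 49339 W
I_L = P_in / (√3·V_L·cosφ) = 49339 / (1.732 × 690 × 0.91) = 45.4 A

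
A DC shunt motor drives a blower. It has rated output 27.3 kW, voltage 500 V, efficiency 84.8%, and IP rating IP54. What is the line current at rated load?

64.4 A

P_out = 27.3 kW = 27300 W
P_in = P_out / η = 27300 / 0.848 = 32193 W
I = P_in / V = 32193 / 500 = 64.4 A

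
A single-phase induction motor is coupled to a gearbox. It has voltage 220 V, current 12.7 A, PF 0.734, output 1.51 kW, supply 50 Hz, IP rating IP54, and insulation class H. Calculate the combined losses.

541 W

P_in = V·I·cosφ = 220×12.7×0.734 = 2051 W
P_out = 1510 W
Losses = P_in − P_out = 2051 − 1510 = 541 W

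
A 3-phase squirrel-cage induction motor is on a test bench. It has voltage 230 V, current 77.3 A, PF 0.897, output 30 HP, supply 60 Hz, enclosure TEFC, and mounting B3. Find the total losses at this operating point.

P_in = √3·V·I·cosφ = 1.732×230×77.3×0.897 = 27622 W
P_out = 30×746 = 22380 W
Losses = P_in − P_out = 27622 − 22380 = 5242 W

5240 W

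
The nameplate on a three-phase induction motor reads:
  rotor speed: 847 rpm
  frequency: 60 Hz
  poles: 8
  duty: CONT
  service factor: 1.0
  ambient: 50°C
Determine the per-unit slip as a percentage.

n_s = 120f/p = 120×60/8 = 900 rpm
s = (n_s − n)/n_s = (900 − 847)/900 = 0.0589

5.9 %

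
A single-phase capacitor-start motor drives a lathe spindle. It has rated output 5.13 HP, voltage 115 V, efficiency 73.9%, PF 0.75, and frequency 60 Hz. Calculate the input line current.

60 A

P_out = 5.13 × 746 = 3827 W
P_in = P_out / η = 3827 / 0.739 = 5179 W
I = P_in / (V·cosφ) = 5179 / (115 × 0.75) = 60 A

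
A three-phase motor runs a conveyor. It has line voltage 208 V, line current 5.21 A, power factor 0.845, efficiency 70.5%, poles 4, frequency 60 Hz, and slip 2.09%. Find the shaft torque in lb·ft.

4.47 lb·ft

P_in = √3·V·I·cosφ = 1.732 × 208 × 5.21 × 0.845 = 1586 W
P_out = η·P_in = 0.705 × 1586 = 1118 W
n_s = 120×60/4 = 1800 rpm; n = 1800×(1−0.0209) = 1762 rpm
ω = 2π×1762/60 = 184.5 rad/s
τ = P_out/ω = 1118/184.5 = 6.06 N·m
In lb·ft: 6.06/1.356 = 4.47 lb·ft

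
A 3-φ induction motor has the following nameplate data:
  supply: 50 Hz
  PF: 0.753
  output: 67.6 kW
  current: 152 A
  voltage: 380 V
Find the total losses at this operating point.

7.73 kW

P_in = √3·V·I·cosφ = 1.732×380×152×0.753 = 75330 W
P_out = 67600 W
Losses = P_in − P_out = 75330 − 67600 = 7730 W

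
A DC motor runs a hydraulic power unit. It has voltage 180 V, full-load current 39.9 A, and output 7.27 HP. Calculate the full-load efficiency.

P_out = 7.27 × 746 = 5423 W
P_in = V·I = 180 × 39.9 = 7182 W
η = P_out / P_in = 5423 / 7182 = 0.755 = 75.5%

75.5 %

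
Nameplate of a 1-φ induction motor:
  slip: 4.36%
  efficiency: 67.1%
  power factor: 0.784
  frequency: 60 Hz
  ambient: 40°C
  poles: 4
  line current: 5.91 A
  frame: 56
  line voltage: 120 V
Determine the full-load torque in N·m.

2.07 N·m

P_in = V·I·cosφ = 120 × 5.91 × 0.784 = 556 W
P_out = η·P_in = 0.671 × 556 = 373 W
n_s = 120×60/4 = 1800 rpm; n = 1800×(1−0.0436) = 1722 rpm
ω = 2π×1722/60 = 180.3 rad/s
τ = P_out/ω = 373/180.3 = 2.07 N·m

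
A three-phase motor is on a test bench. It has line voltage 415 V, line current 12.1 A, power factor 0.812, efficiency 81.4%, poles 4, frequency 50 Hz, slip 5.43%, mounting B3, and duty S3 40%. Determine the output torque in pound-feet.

P_in = √3·V·I·cosφ = 1.732 × 415 × 12.1 × 0.812 = 7062 W
P_out = η·P_in = 0.814 × 7062 = 5748 W
n_s = 120×50/4 = 1500 rpm; n = 1500×(1−0.0543) = 1419 rpm
ω = 2π×1419/60 = 148.6 rad/s
τ = P_out/ω = 5748/148.6 = 38.68 N·m
In lb·ft: 38.68/1.356 = 28.5 lb·ft

28.5 lb·ft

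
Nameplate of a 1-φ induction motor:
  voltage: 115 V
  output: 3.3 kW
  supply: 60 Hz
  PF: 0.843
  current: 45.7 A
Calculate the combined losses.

1.13 kW

P_in = V·I·cosφ = 115×45.7×0.843 = 4430 W
P_out = 3300 W
Losses = P_in − P_out = 4430 − 3300 = 1130 W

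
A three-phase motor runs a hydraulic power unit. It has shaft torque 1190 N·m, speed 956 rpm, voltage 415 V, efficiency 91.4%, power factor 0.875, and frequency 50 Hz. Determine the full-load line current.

207 A

ω = 2π×956/60 = 100.1 rad/s; P_out = τω = 1190 × 100.1 = 119119 W
P_in = P_out / η = 119119 / 0.914 = 130327 W
I_L = P_in / (√3·V_L·cosφ) = 130327 / (1.732 × 415 × 0.875) = 207 A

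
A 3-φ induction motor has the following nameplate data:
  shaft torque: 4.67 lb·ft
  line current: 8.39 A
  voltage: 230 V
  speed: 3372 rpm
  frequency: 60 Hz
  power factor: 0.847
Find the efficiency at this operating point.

τ = 4.67 lb·ft × 1.356 = 6.333 N·m
ω = 2π × 3372/60 = 353.1 rad/s; P_out = τω = 6.333 × 353.1 = 2236 W
P_in = √3·V_L·I_L·cosφ = 1.732 × 230 × 8.39 × 0.847 = 2831 W
η = P_out / P_in = 2236 / 2831 = 0.790 = 79.0%

79.0 %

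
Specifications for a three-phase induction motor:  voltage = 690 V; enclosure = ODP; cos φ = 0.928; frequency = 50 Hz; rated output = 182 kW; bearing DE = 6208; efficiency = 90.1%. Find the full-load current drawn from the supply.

182 A

P_out = 182 kW = 182000 W
P_in = P_out / η = 182000 / 0.901 = 201998 W
I_L = P_in / (√3·V_L·cosφ) = 201998 / (1.732 × 690 × 0.928) = 182 A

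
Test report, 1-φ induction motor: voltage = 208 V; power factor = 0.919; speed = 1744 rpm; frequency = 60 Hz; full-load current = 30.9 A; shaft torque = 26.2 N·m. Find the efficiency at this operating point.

ω = 2π × 1744/60 = 182.6 rad/s; P_out = τω = 26.2 × 182.6 = 4784 W
P_in = V·I·cosφ = 208 × 30.9 × 0.919 = 5907 W
η = P_out / P_in = 4784 / 5907 = 0.810 = 81.0%

81.0 %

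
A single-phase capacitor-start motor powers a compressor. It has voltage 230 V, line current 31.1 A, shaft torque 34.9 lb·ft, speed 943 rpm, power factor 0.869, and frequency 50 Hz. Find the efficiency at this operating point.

75.2 %

τ = 34.9 lb·ft × 1.356 = 47.32 N·m
ω = 2π × 943/60 = 98.75 rad/s; P_out = τω = 47.32 × 98.75 = 4673 W
P_in = V·I·cosφ = 230 × 31.1 × 0.869 = 6216 W
η = P_out / P_in = 4673 / 6216 = 0.752 = 75.2%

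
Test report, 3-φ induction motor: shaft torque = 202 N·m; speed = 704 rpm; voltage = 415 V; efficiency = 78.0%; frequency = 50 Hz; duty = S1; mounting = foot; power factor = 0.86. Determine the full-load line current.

ω = 2π×704/60 = 73.72 rad/s; P_out = τω = 202 × 73.72 = 14891 W
P_in = P_out / η = 14891 / 0.780 = 19091 W
I_L = P_in / (√3·V_L·cosφ) = 19091 / (1.732 × 415 × 0.86) = 30.9 A

30.9 A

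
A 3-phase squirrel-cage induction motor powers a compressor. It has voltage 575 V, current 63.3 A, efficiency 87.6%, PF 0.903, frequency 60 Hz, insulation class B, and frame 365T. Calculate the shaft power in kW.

P_in = √3·V·I·cosφ = 1.732 × 575 × 63.3 × 0.903 = 56926 W
P_out = η·P_in = 0.876 × 56926 = 49867 W

49.9 kW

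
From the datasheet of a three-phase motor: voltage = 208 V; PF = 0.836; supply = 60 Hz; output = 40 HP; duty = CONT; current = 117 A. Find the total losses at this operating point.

P_in = √3·V·I·cosφ = 1.732×208×117×0.836 = 35237 W
P_out = 40×746 = 29840 W
Losses = P_in − P_out = 35237 − 29840 = 5397 W

5.4 kW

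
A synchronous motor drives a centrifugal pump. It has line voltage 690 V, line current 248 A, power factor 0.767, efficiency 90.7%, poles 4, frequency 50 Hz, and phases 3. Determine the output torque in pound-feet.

P_in = √3·V·I·cosφ = 1.732 × 690 × 248 × 0.767 = 227323 W
P_out = η·P_in = 0.907 × 227323 = 206182 W
n = n_s = 120×50/4 = 1500 rpm (synchronous)
ω = 2π×1500/60 = 157.1 rad/s
τ = P_out/ω = 206182/157.1 = 1312 N·m
In lb·ft: 1312/1.356 = 968 lb·ft

968 lb·ft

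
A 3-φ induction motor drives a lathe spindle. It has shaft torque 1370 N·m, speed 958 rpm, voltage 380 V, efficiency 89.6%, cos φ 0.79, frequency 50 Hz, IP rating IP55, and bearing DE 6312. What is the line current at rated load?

295 A

ω = 2π×958/60 = 100.3 rad/s; P_out = τω = 1370 × 100.3 = 137411 W
P_in = P_out / η = 137411 / 0.896 = 153360 W
I_L = P_in / (√3·V_L·cosφ) = 153360 / (1.732 × 380 × 0.79) = 295 A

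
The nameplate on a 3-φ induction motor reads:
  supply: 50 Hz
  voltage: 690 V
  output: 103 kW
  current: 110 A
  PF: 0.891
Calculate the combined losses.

14100 W

P_in = √3·V·I·cosφ = 1.732×690×110×0.891 = 117130 W
P_out = 103000 W
Losses = P_in − P_out = 117130 − 103000 = 14130 W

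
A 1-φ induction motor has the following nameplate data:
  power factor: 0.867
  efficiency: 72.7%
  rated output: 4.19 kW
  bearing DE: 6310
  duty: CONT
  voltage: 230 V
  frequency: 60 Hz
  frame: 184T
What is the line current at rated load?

28.9 A

P_out = 4.19 kW = 4190 W
P_in = P_out / η = 4190 / 0.727 = 5763 W
I = P_in / (V·cosφ) = 5763 / (230 × 0.867) = 28.9 A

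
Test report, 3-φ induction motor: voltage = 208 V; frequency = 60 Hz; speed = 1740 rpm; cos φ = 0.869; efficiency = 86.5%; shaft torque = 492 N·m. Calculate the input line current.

331 A

ω = 2π×1740/60 = 182.2 rad/s; P_out = τω = 492 × 182.2 = 89642 W
P_in = P_out / η = 89642 / 0.865 = 103632 W
I_L = P_in / (√3·V_L·cosφ) = 103632 / (1.732 × 208 × 0.869) = 331 A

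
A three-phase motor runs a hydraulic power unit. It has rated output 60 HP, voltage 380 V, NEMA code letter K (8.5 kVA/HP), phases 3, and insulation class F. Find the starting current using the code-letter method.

775 A

S_LR = 8.5 × 60 = 510 kVA
I_LR = S_LR/(√3·V_L) = 510000/(1.732×380) = 775 A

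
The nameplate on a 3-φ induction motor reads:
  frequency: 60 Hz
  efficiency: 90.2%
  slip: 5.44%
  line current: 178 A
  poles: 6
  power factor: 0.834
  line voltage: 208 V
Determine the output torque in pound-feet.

P_in = √3·V·I·cosφ = 1.732 × 208 × 178 × 0.834 = 53481 W
P_out = η·P_in = 0.902 × 53481 = 48240 W
n_s = 120×60/6 = 1200 rpm; n = 1200×(1−0.0544) = 1135 rpm
ω = 2π×1135/60 = 118.9 rad/s
τ = P_out/ω = 48240/118.9 = 405.7 N·m
In lb·ft: 405.7/1.356 = 299 lb·ft

299 lb·ft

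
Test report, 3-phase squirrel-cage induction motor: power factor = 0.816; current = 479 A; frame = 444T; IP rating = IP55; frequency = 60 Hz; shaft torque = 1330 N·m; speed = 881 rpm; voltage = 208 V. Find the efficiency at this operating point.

87.1 %

ω = 2π × 881/60 = 92.26 rad/s; P_out = τω = 1330 × 92.26 = 122706 W
P_in = √3·V_L·I_L·cosφ = 1.732 × 208 × 479 × 0.816 = 140811 W
η = P_out / P_in = 122706 / 140811 = 0.871 = 87.1%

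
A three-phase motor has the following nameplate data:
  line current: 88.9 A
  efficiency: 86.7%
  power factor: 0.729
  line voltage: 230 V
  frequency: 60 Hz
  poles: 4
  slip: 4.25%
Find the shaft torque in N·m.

P_in = √3·V·I·cosφ = 1.732 × 230 × 88.9 × 0.729 = 25817 W
P_out = η·P_in = 0.867 × 25817 = 22383 W
n_s = 120×60/4 = 1800 rpm; n = 1800×(1−0.0425) = 1724 rpm
ω = 2π×1724/60 = 180.5 rad/s
τ = P_out/ω = 22383/180.5 = 124 N·m

124 N·m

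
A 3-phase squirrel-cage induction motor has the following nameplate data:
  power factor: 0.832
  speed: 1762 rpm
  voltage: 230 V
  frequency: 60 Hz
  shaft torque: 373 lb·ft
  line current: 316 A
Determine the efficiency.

89.1 %

τ = 373 lb·ft × 1.356 = 505.8 N·m
ω = 2π × 1762/60 = 184.5 rad/s; P_out = τω = 505.8 × 184.5 = 93320 W
P_in = √3·V_L·I_L·cosφ = 1.732 × 230 × 316 × 0.832 = 104734 W
η = P_out / P_in = 93320 / 104734 = 0.891 = 89.1%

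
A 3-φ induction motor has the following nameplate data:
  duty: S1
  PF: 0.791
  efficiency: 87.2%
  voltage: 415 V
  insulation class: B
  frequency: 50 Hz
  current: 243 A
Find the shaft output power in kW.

P_in = √3·V·I·cosφ = 1.732 × 415 × 243 × 0.791 = 138159 W
P_out = η·P_in = 0.872 × 138159 = 120475 W

120 kW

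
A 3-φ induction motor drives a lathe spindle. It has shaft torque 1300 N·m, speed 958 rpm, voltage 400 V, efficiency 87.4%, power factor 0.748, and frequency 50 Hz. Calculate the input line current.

ω = 2π×958/60 = 100.3 rad/s; P_out = τω = 1300 × 100.3 = 130390 W
P_in = P_out / η = 130390 / 0.874 = 149188 W
I_L = P_in / (√3·V_L·cosφ) = 149188 / (1.732 × 400 × 0.748) = 288 A

288 A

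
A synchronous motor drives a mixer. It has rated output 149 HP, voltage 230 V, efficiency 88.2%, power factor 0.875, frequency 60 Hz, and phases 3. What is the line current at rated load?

362 A

P_out = 149 × 746 = 111154 W
P_in = P_out / η = 111154 / 0.882 = 126025 W
I_L = P_in / (√3·V_L·cosφ) = 126025 / (1.732 × 230 × 0.875) = 362 A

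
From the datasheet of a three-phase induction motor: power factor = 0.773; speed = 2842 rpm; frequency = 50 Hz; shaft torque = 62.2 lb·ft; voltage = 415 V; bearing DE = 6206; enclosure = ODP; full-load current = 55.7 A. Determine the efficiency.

81.1 %

τ = 62.2 lb·ft × 1.356 = 84.34 N·m
ω = 2π × 2842/60 = 297.6 rad/s; P_out = τω = 84.34 × 297.6 = 25100 W
P_in = √3·V_L·I_L·cosφ = 1.732 × 415 × 55.7 × 0.773 = 30948 W
η = P_out / P_in = 25100 / 30948 = 0.811 = 81.1%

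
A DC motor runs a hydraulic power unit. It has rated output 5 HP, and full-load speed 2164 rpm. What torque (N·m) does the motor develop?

P_out = 5 × 746 = 3730 W
ω = 2π × 2164/60 = 226.6 rad/s
τ = P_out/ω = 3730/226.6 = 16.5 N·m

16.5 N·m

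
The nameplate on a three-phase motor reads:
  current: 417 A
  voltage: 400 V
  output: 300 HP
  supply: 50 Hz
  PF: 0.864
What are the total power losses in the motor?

P_in = √3·V·I·cosφ = 1.732×400×417×0.864 = 249608 W
P_out = 300×746 = 223800 W
Losses = P_in − P_out = 249608 − 223800 = 25808 W

25800 W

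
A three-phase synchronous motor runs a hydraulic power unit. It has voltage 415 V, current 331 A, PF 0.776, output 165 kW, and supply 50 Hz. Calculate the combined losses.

P_in = √3·V·I·cosφ = 1.732×415×331×0.776 = 184623 W
P_out = 165000 W
Losses = P_in − P_out = 184623 − 165000 = 19623 W

19600 W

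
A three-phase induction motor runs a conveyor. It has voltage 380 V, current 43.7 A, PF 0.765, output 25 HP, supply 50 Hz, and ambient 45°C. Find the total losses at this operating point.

3.35 kW

P_in = √3·V·I·cosφ = 1.732×380×43.7×0.765 = 22003 W
P_out = 25×746 = 18650 W
Losses = P_in − P_out = 22003 − 18650 = 3353 W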